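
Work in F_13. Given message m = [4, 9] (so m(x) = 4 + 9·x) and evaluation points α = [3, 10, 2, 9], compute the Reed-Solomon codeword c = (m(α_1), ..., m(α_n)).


c = [5, 3, 9, 7]

Message polynomial: m(x) = 4 + 9·x (mod 13).
For each evaluation point α_i, compute m(α_i) mod 13:
  α_1 = 3: Horner steps 9 → 5, so m(3) = 5.
  α_2 = 10: Horner steps 9 → 3, so m(10) = 3.
  α_3 = 2: Horner steps 9 → 9, so m(2) = 9.
  α_4 = 9: Horner steps 9 → 7, so m(9) = 7.
Codeword c = [5, 3, 9, 7] ∈ F_13^4.


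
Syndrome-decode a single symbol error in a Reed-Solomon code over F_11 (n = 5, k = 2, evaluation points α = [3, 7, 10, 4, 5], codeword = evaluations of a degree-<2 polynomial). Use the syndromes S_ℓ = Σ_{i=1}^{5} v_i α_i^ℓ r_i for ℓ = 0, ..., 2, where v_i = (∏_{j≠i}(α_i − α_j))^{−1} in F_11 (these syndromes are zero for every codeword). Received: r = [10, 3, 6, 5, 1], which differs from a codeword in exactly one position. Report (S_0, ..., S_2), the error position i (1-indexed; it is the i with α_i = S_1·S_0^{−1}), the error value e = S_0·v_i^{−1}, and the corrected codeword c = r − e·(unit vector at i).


S = (4, 5, 9), error at position 4, error magnitude e = 5, c = [10, 3, 6, 0, 1].

Step 1: column multipliers v_i = (∏_{j≠i}(α_i − α_j))^{−1} mod 11.
  i = 1 (α = 3): (3−7)(3−10)(3−4)(3−5) = (−4)·(−7)·(−1)·(−2) = 56 ≡ 1, so v_1 = 1^{−1} = 1 (mod 11).
  i = 2 (α = 7): (7−3)(7−10)(7−4)(7−5) = 4·(−3)·3·2 = −72 ≡ 5, so v_2 = 5^{−1} = 9 (mod 11).
  i = 3 (α = 10): (10−3)(10−7)(10−4)(10−5) = 7·3·6·5 = 630 ≡ 3, so v_3 = 3^{−1} = 4 (mod 11).
  i = 4 (α = 4): (4−3)(4−7)(4−10)(4−5) = 1·(−3)·(−6)·(−1) = −18 ≡ 4, so v_4 = 4^{−1} = 3 (mod 11).
  i = 5 (α = 5): (5−3)(5−7)(5−10)(5−4) = 2·(−2)·(−5)·1 = 20 ≡ 9, so v_5 = 9^{−1} = 5 (mod 11).
  v = [1, 9, 4, 3, 5].
Step 2: syndromes of r = [10, 3, 6, 5, 1] (all sums mod 11).
  S_0 = Σ v_i r_i = 1·10 + 9·3 + 4·6 + 3·5 + 5·1 = 81 ≡ 4.
  S_1 = Σ v_i α_i r_i = 1·3·10 + 9·7·3 + 4·10·6 + 3·4·5 + 5·5·1 = 544 ≡ 5.
  α_i^2 mod 11 = [9, 5, 1, 5, 3].
  S_2 = Σ v_i α_i^2 r_i = 1·9·10 + 9·5·3 + 4·1·6 + 3·5·5 + 5·3·1 = 339 ≡ 9.
  S = (4, 5, 9) ≠ 0, so r is not a codeword (an error is present).
Step 3: locate the error. For a single error e at position i, S_ℓ = v_i·e·α_i^ℓ, so α_err = S_1/S_0.
  S_0^{−1} = 4^{−1} = 3 (mod 11), so α_err = 5·3 = 15 ≡ 4 = α_4. Error position i = 4.
  Consistency check: S_2/S_1 = 9·9 = 81 ≡ 4 = α_err ✓ (single-error assumption holds).
Step 4: error magnitude e = S_0/v_4 = S_0·∏_{j≠4}(α_4 − α_j) = 4·4 = 16 ≡ 5 (mod 11).
Step 5: correct position 4: c_4 = r_4 − e = 5 − 5 ≡ 0 (mod 11). Hence c = [10, 3, 6, 0, 1].
  Check: interpolating c through the α_i gives m(x) = 7 + 1·x (degree < 2) with m(α_i) = c_i for every i, so c is indeed a codeword.


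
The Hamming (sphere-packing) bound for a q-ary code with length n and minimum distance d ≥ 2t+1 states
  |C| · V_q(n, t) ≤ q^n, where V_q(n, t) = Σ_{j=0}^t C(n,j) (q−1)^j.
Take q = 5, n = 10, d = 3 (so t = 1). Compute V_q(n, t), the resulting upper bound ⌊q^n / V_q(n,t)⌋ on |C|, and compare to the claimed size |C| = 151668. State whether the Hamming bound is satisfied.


V_q(n, t) = 41, q^n = 9765625, Hamming bound = 238185, |C| = 151668 ≤ bound (satisfied).

Step 1: Compute V_q(n, t) = Σ_{j=0}^1 C(n, j) (q−1)^j.
  j = 0: C(10,0)·(4)^0 = 1·1 = 1.
  j = 1: C(10,1)·(4)^1 = 10·4 = 40.
  V_q(n, t) = 1 + 40 = 41.
Step 2: q^n = 5^10 = 9765625.
Step 3: Hamming bound ⌊q^n / V_q(n,t)⌋ = ⌊9765625/41⌋ = 238185.
Step 4: Compare |C| = 151668 to 238185: satisfied.
The claimed |C| lies below the Hamming bound.


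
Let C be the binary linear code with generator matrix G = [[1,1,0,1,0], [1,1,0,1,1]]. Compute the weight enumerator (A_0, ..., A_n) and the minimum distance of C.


Weight distribution: A_0 = 1, A_1 = 1, A_3 = 1, A_4 = 1. Minimum distance d = 1.

Enumerate all 2^2 = 4 messages m ∈ F_2^2.
For each, compute codeword c = mG in F_2^5, then tally its weight.
  m = 00 → c = 00000, weight = 0.
  m = 10 → c = 11010, weight = 3.
  m = 01 → c = 11011, weight = 4.
  m = 11 → c = 00001, weight = 1.
Tally weights:
  weight 0: 1 codewords.
  weight 1: 1 codewords.
  weight 3: 1 codewords.
  weight 4: 1 codewords.
Minimum distance d = smallest w > 0 with A_w > 0 = 1.
Sanity: Σ A_w = 4 = 2^2 = 4 ✓.


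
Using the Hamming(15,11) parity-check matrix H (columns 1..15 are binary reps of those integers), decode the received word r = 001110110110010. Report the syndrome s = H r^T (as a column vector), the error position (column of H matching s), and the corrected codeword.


s = (0, 0, 1, 0)^T, error position = 2, corrected codeword c = 011110110110010

Compute s = H r^T mod 2 one row at a time:
  s_1 = 1 + 0 + 1 + 1 + 0 + 0 + 1 + 0 = 4 ≡ 0 (mod 2).
  s_2 = 1 + 1 + 0 + 1 + 0 + 0 + 1 + 0 = 4 ≡ 0 (mod 2).
  s_3 = 0 + 1 + 0 + 1 + 1 + 1 + 1 + 0 = 5 ≡ 1 (mod 2).
  s_4 = 0 + 1 + 1 + 1 + 0 + 1 + 0 + 0 = 4 ≡ 0 (mod 2).
s = (0, 0, 1, 0)^T — this equals column 2 of H (binary 0010), so error is at position 2.
Correct: flip bit 2 of r = 001110110110010 to get c = 011110110110010.


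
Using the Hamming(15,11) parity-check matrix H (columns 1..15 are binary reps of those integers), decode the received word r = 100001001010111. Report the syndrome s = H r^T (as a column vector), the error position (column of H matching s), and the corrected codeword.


s = (1, 0, 0, 1)^T, error position = 9, corrected codeword c = 100001000010111

Compute s = H r^T mod 2 one row at a time:
  s_1 = 0 + 1 + 0 + 1 + 0 + 1 + 1 + 1 = 5 ≡ 1 (mod 2).
  s_2 = 0 + 0 + 1 + 0 + 0 + 1 + 1 + 1 = 4 ≡ 0 (mod 2).
  s_3 = 0 + 0 + 1 + 0 + 0 + 1 + 1 + 1 = 4 ≡ 0 (mod 2).
  s_4 = 1 + 0 + 0 + 0 + 1 + 1 + 1 + 1 = 5 ≡ 1 (mod 2).
s = (1, 0, 0, 1)^T — this equals column 9 of H (binary 1001), so error is at position 9.
Correct: flip bit 9 of r = 100001001010111 to get c = 100001000010111.


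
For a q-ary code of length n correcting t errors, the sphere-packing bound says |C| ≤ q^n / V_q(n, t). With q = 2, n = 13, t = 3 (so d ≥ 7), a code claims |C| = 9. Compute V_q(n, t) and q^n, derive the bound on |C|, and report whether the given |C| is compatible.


V_q(n, t) = 378, q^n = 8192, Hamming bound = 21, |C| = 9 ≤ bound (satisfied).

Step 1: Compute V_q(n, t) = Σ_{j=0}^3 C(n, j) (q−1)^j.
  j = 0: C(13,0)·(1)^0 = 1·1 = 1.
  j = 1: C(13,1)·(1)^1 = 13·1 = 13.
  j = 2: C(13,2)·(1)^2 = 78·1 = 78.
  j = 3: C(13,3)·(1)^3 = 286·1 = 286.
  V_q(n, t) = 1 + 13 + 78 + 286 = 378.
Step 2: q^n = 2^13 = 8192.
Step 3: Hamming bound ⌊q^n / V_q(n,t)⌋ = ⌊8192/378⌋ = 21.
Step 4: Compare |C| = 9 to 21: satisfied.
The claimed |C| lies below the Hamming bound.


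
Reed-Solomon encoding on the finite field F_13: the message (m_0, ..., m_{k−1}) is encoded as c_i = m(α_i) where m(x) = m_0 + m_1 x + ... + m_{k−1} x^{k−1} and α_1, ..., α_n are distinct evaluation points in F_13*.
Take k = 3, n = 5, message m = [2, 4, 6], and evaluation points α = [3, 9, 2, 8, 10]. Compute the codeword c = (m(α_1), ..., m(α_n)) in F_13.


c = [3, 4, 8, 2, 5]

Message polynomial: m(x) = 2 + 4·x + 6·x^2 (mod 13).
For each evaluation point α_i, compute m(α_i) mod 13:
  α_1 = 3: Horner steps 6 → 9 → 3, so m(3) = 3.
  α_2 = 9: Horner steps 6 → 6 → 4, so m(9) = 4.
  α_3 = 2: Horner steps 6 → 3 → 8, so m(2) = 8.
  α_4 = 8: Horner steps 6 → 0 → 2, so m(8) = 2.
  α_5 = 10: Horner steps 6 → 12 → 5, so m(10) = 5.
Codeword c = [3, 4, 8, 2, 5] ∈ F_13^5.


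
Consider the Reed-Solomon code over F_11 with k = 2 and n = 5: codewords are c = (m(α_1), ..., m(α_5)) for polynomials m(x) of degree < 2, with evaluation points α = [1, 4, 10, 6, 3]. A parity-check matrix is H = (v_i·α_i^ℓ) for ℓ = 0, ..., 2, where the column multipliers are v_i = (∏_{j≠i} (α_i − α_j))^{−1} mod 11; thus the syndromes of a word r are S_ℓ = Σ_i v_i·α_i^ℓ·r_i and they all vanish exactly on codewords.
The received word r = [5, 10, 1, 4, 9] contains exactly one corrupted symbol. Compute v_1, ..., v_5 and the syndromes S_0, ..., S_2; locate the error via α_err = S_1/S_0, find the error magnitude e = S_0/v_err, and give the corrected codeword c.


S = (7, 6, 2), error at position 2, error magnitude e = 10, c = [5, 0, 1, 4, 9].

Step 1: column multipliers v_i = (∏_{j≠i}(α_i − α_j))^{−1} mod 11.
  i = 1 (α = 1): (1−4)(1−10)(1−6)(1−3) = (−3)·(−9)·(−5)·(−2) = 270 ≡ 6, so v_1 = 6^{−1} = 2 (mod 11).
  i = 2 (α = 4): (4−1)(4−10)(4−6)(4−3) = 3·(−6)·(−2)·1 = 36 ≡ 3, so v_2 = 3^{−1} = 4 (mod 11).
  i = 3 (α = 10): (10−1)(10−4)(10−6)(10−3) = 9·6·4·7 = 1512 ≡ 5, so v_3 = 5^{−1} = 9 (mod 11).
  i = 4 (α = 6): (6−1)(6−4)(6−10)(6−3) = 5·2·(−4)·3 = −120 ≡ 1, so v_4 = 1^{−1} = 1 (mod 11).
  i = 5 (α = 3): (3−1)(3−4)(3−10)(3−6) = 2·(−1)·(−7)·(−3) = −42 ≡ 2, so v_5 = 2^{−1} = 6 (mod 11).
  v = [2, 4, 9, 1, 6].
Step 2: syndromes of r = [5, 10, 1, 4, 9] (all sums mod 11).
  S_0 = Σ v_i r_i = 2·5 + 4·10 + 9·1 + 1·4 + 6·9 = 117 ≡ 7.
  S_1 = Σ v_i α_i r_i = 2·1·5 + 4·4·10 + 9·10·1 + 1·6·4 + 6·3·9 = 446 ≡ 6.
  α_i^2 mod 11 = [1, 5, 1, 3, 9].
  S_2 = Σ v_i α_i^2 r_i = 2·1·5 + 4·5·10 + 9·1·1 + 1·3·4 + 6·9·9 = 717 ≡ 2.
  S = (7, 6, 2) ≠ 0, so r is not a codeword (an error is present).
Step 3: locate the error. For a single error e at position i, S_ℓ = v_i·e·α_i^ℓ, so α_err = S_1/S_0.
  S_0^{−1} = 7^{−1} = 8 (mod 11), so α_err = 6·8 = 48 ≡ 4 = α_2. Error position i = 2.
  Consistency check: S_2/S_1 = 2·2 = 4 ≡ 4 = α_err ✓ (single-error assumption holds).
Step 4: error magnitude e = S_0/v_2 = S_0·∏_{j≠2}(α_2 − α_j) = 7·3 = 21 ≡ 10 (mod 11).
Step 5: correct position 2: c_2 = r_2 − e = 10 − 10 ≡ 0 (mod 11). Hence c = [5, 0, 1, 4, 9].
  Check: interpolating c through the α_i gives m(x) = 3 + 2·x (degree < 2) with m(α_i) = c_i for every i, so c is indeed a codeword.


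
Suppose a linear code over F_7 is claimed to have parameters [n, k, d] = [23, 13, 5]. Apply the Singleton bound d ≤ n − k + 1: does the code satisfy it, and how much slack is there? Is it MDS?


Singleton RHS = n − k + 1 = 11, slack = 6, bound satisfied, not MDS.

Singleton bound: d ≤ n − k + 1.
Here n = 23, k = 13, so n − k + 1 = 11.
Given d = 5, check d ≤ 11: YES.
Slack = (n − k + 1) − d = 6.
The code is NOT MDS (slack = 6 > 0).
Description: the claimed parameters are [23, 13, 5]_7; such a code would be non-MDS.


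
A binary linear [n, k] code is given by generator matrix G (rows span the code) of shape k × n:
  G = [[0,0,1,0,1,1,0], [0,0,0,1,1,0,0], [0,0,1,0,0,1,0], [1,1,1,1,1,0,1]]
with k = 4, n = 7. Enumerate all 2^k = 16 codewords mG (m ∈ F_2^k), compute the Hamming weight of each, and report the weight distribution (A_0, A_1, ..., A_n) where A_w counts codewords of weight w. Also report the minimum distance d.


Weight distribution: A_0 = 1, A_1 = 2, A_2 = 2, A_3 = 2, A_4 = 3, A_5 = 4, A_6 = 2. Minimum distance d = 1.

Enumerate all 2^4 = 16 messages m ∈ F_2^4.
For each, compute codeword c = mG in F_2^7, then tally its weight.
  m = 0000 → c = 0000000, weight = 0.
  m = 1000 → c = 0010110, weight = 3.
  m = 0100 → c = 0001100, weight = 2.
  m = 1100 → c = 0011010, weight = 3.
  m = 0010 → c = 0010010, weight = 2.
  m = 1010 → c = 0000100, weight = 1.
  m = 0110 → c = 0011110, weight = 4.
  m = 1110 → c = 0001000, weight = 1.
  m = 0001 → c = 1111101, weight = 6.
  m = 1001 → c = 1101011, weight = 5.
  m = 0101 → c = 1110001, weight = 4.
  m = 1101 → c = 1100111, weight = 5.
  m = 0011 → c = 1101111, weight = 6.
  m = 1011 → c = 1111001, weight = 5.
  m = 0111 → c = 1100011, weight = 4.
  m = 1111 → c = 1110101, weight = 5.
Tally weights:
  weight 0: 1 codewords.
  weight 1: 2 codewords.
  weight 2: 2 codewords.
  weight 3: 2 codewords.
  weight 4: 3 codewords.
  weight 5: 4 codewords.
  weight 6: 2 codewords.
Minimum distance d = smallest w > 0 with A_w > 0 = 1.
Sanity: Σ A_w = 16 = 2^4 = 16 ✓.


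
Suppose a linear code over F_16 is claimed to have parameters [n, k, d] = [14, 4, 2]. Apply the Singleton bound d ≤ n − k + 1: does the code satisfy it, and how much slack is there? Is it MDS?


Singleton RHS = n − k + 1 = 11, slack = 9, bound satisfied, not MDS.

Singleton bound: d ≤ n − k + 1.
Here n = 14, k = 4, so n − k + 1 = 11.
Given d = 2, check d ≤ 11: YES.
Slack = (n − k + 1) − d = 9.
The code is NOT MDS (slack = 9 > 0).
Description: the claimed parameters are [14, 4, 2]_16; such a code would be non-MDS.


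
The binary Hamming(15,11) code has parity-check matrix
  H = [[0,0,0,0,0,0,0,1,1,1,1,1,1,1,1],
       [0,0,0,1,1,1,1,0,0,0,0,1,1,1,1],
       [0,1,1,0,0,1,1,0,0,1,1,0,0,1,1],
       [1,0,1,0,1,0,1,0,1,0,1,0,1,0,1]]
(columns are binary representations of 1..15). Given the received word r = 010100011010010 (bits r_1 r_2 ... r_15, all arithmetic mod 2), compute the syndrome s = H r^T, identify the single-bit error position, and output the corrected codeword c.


s = (0, 0, 1, 0)^T, error position = 2, corrected codeword c = 000100011010010

Compute s = H r^T mod 2 one row at a time:
  s_1 = 1 + 1 + 0 + 1 + 0 + 0 + 1 + 0 = 4 ≡ 0 (mod 2).
  s_2 = 1 + 0 + 0 + 0 + 0 + 0 + 1 + 0 = 2 ≡ 0 (mod 2).
  s_3 = 1 + 0 + 0 + 0 + 0 + 1 + 1 + 0 = 3 ≡ 1 (mod 2).
  s_4 = 0 + 0 + 0 + 0 + 1 + 1 + 0 + 0 = 2 ≡ 0 (mod 2).
s = (0, 0, 1, 0)^T — this equals column 2 of H (binary 0010), so error is at position 2.
Correct: flip bit 2 of r = 010100011010010 to get c = 000100011010010.


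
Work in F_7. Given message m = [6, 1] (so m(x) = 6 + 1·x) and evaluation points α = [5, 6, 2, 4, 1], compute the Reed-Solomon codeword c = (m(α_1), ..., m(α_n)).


c = [4, 5, 1, 3, 0]

Message polynomial: m(x) = 6 + 1·x (mod 7).
For each evaluation point α_i, compute m(α_i) mod 7:
  α_1 = 5: Horner steps 1 → 4, so m(5) = 4.
  α_2 = 6: Horner steps 1 → 5, so m(6) = 5.
  α_3 = 2: Horner steps 1 → 1, so m(2) = 1.
  α_4 = 4: Horner steps 1 → 3, so m(4) = 3.
  α_5 = 1: Horner steps 1 → 0, so m(1) = 0.
Codeword c = [4, 5, 1, 3, 0] ∈ F_7^5.


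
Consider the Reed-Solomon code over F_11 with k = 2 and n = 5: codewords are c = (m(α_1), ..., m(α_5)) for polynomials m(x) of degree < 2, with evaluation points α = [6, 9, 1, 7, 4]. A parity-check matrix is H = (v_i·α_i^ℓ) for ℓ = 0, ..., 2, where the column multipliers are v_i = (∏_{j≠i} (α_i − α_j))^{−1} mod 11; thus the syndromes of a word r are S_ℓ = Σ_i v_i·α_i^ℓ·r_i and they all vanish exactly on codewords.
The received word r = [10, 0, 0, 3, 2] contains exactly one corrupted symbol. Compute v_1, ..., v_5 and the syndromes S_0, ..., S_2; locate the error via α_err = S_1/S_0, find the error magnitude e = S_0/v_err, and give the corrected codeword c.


S = (2, 2, 2), error at position 3, error magnitude e = 10, c = [10, 0, 1, 3, 2].

Step 1: column multipliers v_i = (∏_{j≠i}(α_i − α_j))^{−1} mod 11.
  i = 1 (α = 6): (6−9)(6−1)(6−7)(6−4) = (−3)·5·(−1)·2 = 30 ≡ 8, so v_1 = 8^{−1} = 7 (mod 11).
  i = 2 (α = 9): (9−6)(9−1)(9−7)(9−4) = 3·8·2·5 = 240 ≡ 9, so v_2 = 9^{−1} = 5 (mod 11).
  i = 3 (α = 1): (1−6)(1−9)(1−7)(1−4) = (−5)·(−8)·(−6)·(−3) = 720 ≡ 5, so v_3 = 5^{−1} = 9 (mod 11).
  i = 4 (α = 7): (7−6)(7−9)(7−1)(7−4) = 1·(−2)·6·3 = −36 ≡ 8, so v_4 = 8^{−1} = 7 (mod 11).
  i = 5 (α = 4): (4−6)(4−9)(4−1)(4−7) = (−2)·(−5)·3·(−3) = −90 ≡ 9, so v_5 = 9^{−1} = 5 (mod 11).
  v = [7, 5, 9, 7, 5].
Step 2: syndromes of r = [10, 0, 0, 3, 2] (all sums mod 11).
  S_0 = Σ v_i r_i = 7·10 + 5·0 + 9·0 + 7·3 + 5·2 = 101 ≡ 2.
  S_1 = Σ v_i α_i r_i = 7·6·10 + 5·9·0 + 9·1·0 + 7·7·3 + 5·4·2 = 607 ≡ 2.
  α_i^2 mod 11 = [3, 4, 1, 5, 5].
  S_2 = Σ v_i α_i^2 r_i = 7·3·10 + 5·4·0 + 9·1·0 + 7·5·3 + 5·5·2 = 365 ≡ 2.
  S = (2, 2, 2) ≠ 0, so r is not a codeword (an error is present).
Step 3: locate the error. For a single error e at position i, S_ℓ = v_i·e·α_i^ℓ, so α_err = S_1/S_0.
  S_0^{−1} = 2^{−1} = 6 (mod 11), so α_err = 2·6 = 12 ≡ 1 = α_3. Error position i = 3.
  Consistency check: S_2/S_1 = 2·6 = 12 ≡ 1 = α_err ✓ (single-error assumption holds).
Step 4: error magnitude e = S_0/v_3 = S_0·∏_{j≠3}(α_3 − α_j) = 2·5 = 10 ≡ 10 (mod 11).
Step 5: correct position 3: c_3 = r_3 − e = 0 − 10 ≡ 1 (mod 11). Hence c = [10, 0, 1, 3, 2].
  Check: interpolating c through the α_i gives m(x) = 8 + 4·x (degree < 2) with m(α_i) = c_i for every i, so c is indeed a codeword.


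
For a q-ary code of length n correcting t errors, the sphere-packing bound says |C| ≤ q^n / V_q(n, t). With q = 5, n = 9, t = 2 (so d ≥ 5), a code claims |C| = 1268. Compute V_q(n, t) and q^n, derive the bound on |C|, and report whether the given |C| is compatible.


V_q(n, t) = 613, q^n = 1953125, Hamming bound = 3186, |C| = 1268 ≤ bound (satisfied).

Step 1: Compute V_q(n, t) = Σ_{j=0}^2 C(n, j) (q−1)^j.
  j = 0: C(9,0)·(4)^0 = 1·1 = 1.
  j = 1: C(9,1)·(4)^1 = 9·4 = 36.
  j = 2: C(9,2)·(4)^2 = 36·16 = 576.
  V_q(n, t) = 1 + 36 + 576 = 613.
Step 2: q^n = 5^9 = 1953125.
Step 3: Hamming bound ⌊q^n / V_q(n,t)⌋ = ⌊1953125/613⌋ = 3186.
Step 4: Compare |C| = 1268 to 3186: satisfied.
The claimed |C| lies below the Hamming bound.


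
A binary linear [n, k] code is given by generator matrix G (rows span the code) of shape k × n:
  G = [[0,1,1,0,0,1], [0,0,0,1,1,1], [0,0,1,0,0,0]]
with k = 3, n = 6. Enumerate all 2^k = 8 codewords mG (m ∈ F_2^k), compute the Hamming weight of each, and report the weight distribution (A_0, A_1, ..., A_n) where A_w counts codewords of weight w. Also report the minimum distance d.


Weight distribution: A_0 = 1, A_1 = 1, A_2 = 1, A_3 = 3, A_4 = 2. Minimum distance d = 1.

Enumerate all 2^3 = 8 messages m ∈ F_2^3.
For each, compute codeword c = mG in F_2^6, then tally its weight.
  m = 000 → c = 000000, weight = 0.
  m = 100 → c = 011001, weight = 3.
  m = 010 → c = 000111, weight = 3.
  m = 110 → c = 011110, weight = 4.
  m = 001 → c = 001000, weight = 1.
  m = 101 → c = 010001, weight = 2.
  m = 011 → c = 001111, weight = 4.
  m = 111 → c = 010110, weight = 3.
Tally weights:
  weight 0: 1 codewords.
  weight 1: 1 codewords.
  weight 2: 1 codewords.
  weight 3: 3 codewords.
  weight 4: 2 codewords.
Minimum distance d = smallest w > 0 with A_w > 0 = 1.
Sanity: Σ A_w = 8 = 2^3 = 8 ✓.


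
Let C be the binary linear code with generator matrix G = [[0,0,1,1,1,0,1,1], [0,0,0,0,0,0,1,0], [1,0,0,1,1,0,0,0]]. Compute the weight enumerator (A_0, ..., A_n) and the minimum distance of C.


Weight distribution: A_0 = 1, A_1 = 1, A_3 = 2, A_4 = 3, A_5 = 1. Minimum distance d = 1.

Enumerate all 2^3 = 8 messages m ∈ F_2^3.
For each, compute codeword c = mG in F_2^8, then tally its weight.
  m = 000 → c = 00000000, weight = 0.
  m = 100 → c = 00111011, weight = 5.
  m = 010 → c = 00000010, weight = 1.
  m = 110 → c = 00111001, weight = 4.
  m = 001 → c = 10011000, weight = 3.
  m = 101 → c = 10100011, weight = 4.
  m = 011 → c = 10011010, weight = 4.
  m = 111 → c = 10100001, weight = 3.
Tally weights:
  weight 0: 1 codewords.
  weight 1: 1 codewords.
  weight 3: 2 codewords.
  weight 4: 3 codewords.
  weight 5: 1 codewords.
Minimum distance d = smallest w > 0 with A_w > 0 = 1.
Sanity: Σ A_w = 8 = 2^3 = 8 ✓.


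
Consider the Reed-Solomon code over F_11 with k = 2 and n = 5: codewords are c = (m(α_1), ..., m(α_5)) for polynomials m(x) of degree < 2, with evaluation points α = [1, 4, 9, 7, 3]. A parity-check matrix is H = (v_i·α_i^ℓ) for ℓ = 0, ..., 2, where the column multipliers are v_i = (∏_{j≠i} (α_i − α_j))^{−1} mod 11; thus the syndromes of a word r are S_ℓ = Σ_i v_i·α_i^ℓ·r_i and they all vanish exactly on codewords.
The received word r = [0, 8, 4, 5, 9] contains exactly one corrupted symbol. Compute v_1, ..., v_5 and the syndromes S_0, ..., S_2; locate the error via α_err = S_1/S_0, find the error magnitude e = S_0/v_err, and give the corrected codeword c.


S = (8, 6, 10), error at position 3, error magnitude e = 1, c = [0, 8, 3, 5, 9].

Step 1: column multipliers v_i = (∏_{j≠i}(α_i − α_j))^{−1} mod 11.
  i = 1 (α = 1): (1−4)(1−9)(1−7)(1−3) = (−3)·(−8)·(−6)·(−2) = 288 ≡ 2, so v_1 = 2^{−1} = 6 (mod 11).
  i = 2 (α = 4): (4−1)(4−9)(4−7)(4−3) = 3·(−5)·(−3)·1 = 45 ≡ 1, so v_2 = 1^{−1} = 1 (mod 11).
  i = 3 (α = 9): (9−1)(9−4)(9−7)(9−3) = 8·5·2·6 = 480 ≡ 7, so v_3 = 7^{−1} = 8 (mod 11).
  i = 4 (α = 7): (7−1)(7−4)(7−9)(7−3) = 6·3·(−2)·4 = −144 ≡ 10, so v_4 = 10^{−1} = 10 (mod 11).
  i = 5 (α = 3): (3−1)(3−4)(3−9)(3−7) = 2·(−1)·(−6)·(−4) = −48 ≡ 7, so v_5 = 7^{−1} = 8 (mod 11).
  v = [6, 1, 8, 10, 8].
Step 2: syndromes of r = [0, 8, 4, 5, 9] (all sums mod 11).
  S_0 = Σ v_i r_i = 6·0 + 1·8 + 8·4 + 10·5 + 8·9 = 162 ≡ 8.
  S_1 = Σ v_i α_i r_i = 6·1·0 + 1·4·8 + 8·9·4 + 10·7·5 + 8·3·9 = 886 ≡ 6.
  α_i^2 mod 11 = [1, 5, 4, 5, 9].
  S_2 = Σ v_i α_i^2 r_i = 6·1·0 + 1·5·8 + 8·4·4 + 10·5·5 + 8·9·9 = 1066 ≡ 10.
  S = (8, 6, 10) ≠ 0, so r is not a codeword (an error is present).
Step 3: locate the error. For a single error e at position i, S_ℓ = v_i·e·α_i^ℓ, so α_err = S_1/S_0.
  S_0^{−1} = 8^{−1} = 7 (mod 11), so α_err = 6·7 = 42 ≡ 9 = α_3. Error position i = 3.
  Consistency check: S_2/S_1 = 10·2 = 20 ≡ 9 = α_err ✓ (single-error assumption holds).
Step 4: error magnitude e = S_0/v_3 = S_0·∏_{j≠3}(α_3 − α_j) = 8·7 = 56 ≡ 1 (mod 11).
Step 5: correct position 3: c_3 = r_3 − e = 4 − 1 ≡ 3 (mod 11). Hence c = [0, 8, 3, 5, 9].
  Check: interpolating c through the α_i gives m(x) = 1 + 10·x (degree < 2) with m(α_i) = c_i for every i, so c is indeed a codeword.


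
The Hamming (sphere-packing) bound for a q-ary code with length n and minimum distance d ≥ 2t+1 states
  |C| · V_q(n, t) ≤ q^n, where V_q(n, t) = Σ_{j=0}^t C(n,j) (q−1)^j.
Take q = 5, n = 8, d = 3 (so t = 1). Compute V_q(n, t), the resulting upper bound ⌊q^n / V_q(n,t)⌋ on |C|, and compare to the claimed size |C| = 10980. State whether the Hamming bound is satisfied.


V_q(n, t) = 33, q^n = 390625, Hamming bound = 11837, |C| = 10980 ≤ bound (satisfied).

Step 1: Compute V_q(n, t) = Σ_{j=0}^1 C(n, j) (q−1)^j.
  j = 0: C(8,0)·(4)^0 = 1·1 = 1.
  j = 1: C(8,1)·(4)^1 = 8·4 = 32.
  V_q(n, t) = 1 + 32 = 33.
Step 2: q^n = 5^8 = 390625.
Step 3: Hamming bound ⌊q^n / V_q(n,t)⌋ = ⌊390625/33⌋ = 11837.
Step 4: Compare |C| = 10980 to 11837: satisfied.
The claimed |C| lies below the Hamming bound.


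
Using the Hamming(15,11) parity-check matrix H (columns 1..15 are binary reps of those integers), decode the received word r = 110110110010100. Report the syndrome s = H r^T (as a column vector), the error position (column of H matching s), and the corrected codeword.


s = (1, 0, 1, 1)^T, error position = 11, corrected codeword c = 110110110000100

Compute s = H r^T mod 2 one row at a time:
  s_1 = 1 + 0 + 0 + 1 + 0 + 1 + 0 + 0 = 3 ≡ 1 (mod 2).
  s_2 = 1 + 1 + 0 + 1 + 0 + 1 + 0 + 0 = 4 ≡ 0 (mod 2).
  s_3 = 1 + 0 + 0 + 1 + 0 + 1 + 0 + 0 = 3 ≡ 1 (mod 2).
  s_4 = 1 + 0 + 1 + 1 + 0 + 1 + 1 + 0 = 5 ≡ 1 (mod 2).
s = (1, 0, 1, 1)^T — this equals column 11 of H (binary 1011), so error is at position 11.
Correct: flip bit 11 of r = 110110110010100 to get c = 110110110000100.


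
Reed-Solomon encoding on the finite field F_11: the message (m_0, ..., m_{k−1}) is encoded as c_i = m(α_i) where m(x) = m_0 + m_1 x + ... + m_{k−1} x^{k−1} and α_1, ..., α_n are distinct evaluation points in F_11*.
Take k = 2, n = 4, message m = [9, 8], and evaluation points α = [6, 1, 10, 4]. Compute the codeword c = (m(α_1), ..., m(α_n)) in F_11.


c = [2, 6, 1, 8]

Message polynomial: m(x) = 9 + 8·x (mod 11).
For each evaluation point α_i, compute m(α_i) mod 11:
  α_1 = 6: Horner steps 8 → 2, so m(6) = 2.
  α_2 = 1: Horner steps 8 → 6, so m(1) = 6.
  α_3 = 10: Horner steps 8 → 1, so m(10) = 1.
  α_4 = 4: Horner steps 8 → 8, so m(4) = 8.
Codeword c = [2, 6, 1, 8] ∈ F_11^4.


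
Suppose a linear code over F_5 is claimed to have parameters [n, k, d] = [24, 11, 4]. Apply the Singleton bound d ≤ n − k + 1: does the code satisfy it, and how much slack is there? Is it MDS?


Singleton RHS = n − k + 1 = 14, slack = 10, bound satisfied, not MDS.

Singleton bound: d ≤ n − k + 1.
Here n = 24, k = 11, so n − k + 1 = 14.
Given d = 4, check d ≤ 14: YES.
Slack = (n − k + 1) − d = 10.
The code is NOT MDS (slack = 10 > 0).
Description: the claimed parameters are [24, 11, 4]_5; such a code would be non-MDS.


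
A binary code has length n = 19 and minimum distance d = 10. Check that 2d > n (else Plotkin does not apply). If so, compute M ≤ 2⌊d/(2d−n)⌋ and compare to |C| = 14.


Plotkin bound M ≤ 20; given |C| = 14 ≤ bound (satisfied).

Check applicability: 2d = 20, n = 19.
2d − n = 1 > 0, so Plotkin applies.
Compute d/(2d−n) = 10/1 ≈ 10.0000.
⌊d/(2d−n)⌋ = 10.
Plotkin bound: M ≤ 2·10 = 20.
Given |C| = 14, check: satisfied.
This |C| is below the Plotkin bound.


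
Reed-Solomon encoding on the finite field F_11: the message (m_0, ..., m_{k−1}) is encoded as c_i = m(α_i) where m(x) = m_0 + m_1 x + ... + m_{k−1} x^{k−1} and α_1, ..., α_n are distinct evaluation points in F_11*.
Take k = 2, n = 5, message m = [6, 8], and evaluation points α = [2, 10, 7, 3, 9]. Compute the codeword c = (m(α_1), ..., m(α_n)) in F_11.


c = [0, 9, 7, 8, 1]

Message polynomial: m(x) = 6 + 8·x (mod 11).
For each evaluation point α_i, compute m(α_i) mod 11:
  α_1 = 2: Horner steps 8 → 0, so m(2) = 0.
  α_2 = 10: Horner steps 8 → 9, so m(10) = 9.
  α_3 = 7: Horner steps 8 → 7, so m(7) = 7.
  α_4 = 3: Horner steps 8 → 8, so m(3) = 8.
  α_5 = 9: Horner steps 8 → 1, so m(9) = 1.
Codeword c = [0, 9, 7, 8, 1] ∈ F_11^5.


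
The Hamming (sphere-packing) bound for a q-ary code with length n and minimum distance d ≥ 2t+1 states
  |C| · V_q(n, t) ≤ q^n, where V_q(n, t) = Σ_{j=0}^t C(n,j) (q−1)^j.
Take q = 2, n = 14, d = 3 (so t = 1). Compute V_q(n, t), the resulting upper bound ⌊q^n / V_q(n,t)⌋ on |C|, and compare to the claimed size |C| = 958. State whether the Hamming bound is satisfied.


V_q(n, t) = 15, q^n = 16384, Hamming bound = 1092, |C| = 958 ≤ bound (satisfied).

Step 1: Compute V_q(n, t) = Σ_{j=0}^1 C(n, j) (q−1)^j.
  j = 0: C(14,0)·(1)^0 = 1·1 = 1.
  j = 1: C(14,1)·(1)^1 = 14·1 = 14.
  V_q(n, t) = 1 + 14 = 15.
Step 2: q^n = 2^14 = 16384.
Step 3: Hamming bound ⌊q^n / V_q(n,t)⌋ = ⌊16384/15⌋ = 1092.
Step 4: Compare |C| = 958 to 1092: satisfied.
The claimed |C| lies below the Hamming bound.


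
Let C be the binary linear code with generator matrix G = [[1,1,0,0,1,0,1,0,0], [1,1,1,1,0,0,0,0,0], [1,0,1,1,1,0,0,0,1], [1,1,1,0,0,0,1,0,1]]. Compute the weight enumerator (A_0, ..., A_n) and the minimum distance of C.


Weight distribution: A_0 = 1, A_2 = 2, A_3 = 4, A_4 = 5, A_5 = 4. Minimum distance d = 2.

Enumerate all 2^4 = 16 messages m ∈ F_2^4.
For each, compute codeword c = mG in F_2^9, then tally its weight.
  m = 0000 → c = 000000000, weight = 0.
  m = 1000 → c = 110010100, weight = 4.
  m = 0100 → c = 111100000, weight = 4.
  m = 1100 → c = 001110100, weight = 4.
  m = 0010 → c = 101110001, weight = 5.
  m = 1010 → c = 011100101, weight = 5.
  m = 0110 → c = 010010001, weight = 3.
  m = 1110 → c = 100000101, weight = 3.
  m = 0001 → c = 111000101, weight = 5.
  m = 1001 → c = 001010001, weight = 3.
  m = 0101 → c = 000100101, weight = 3.
  m = 1101 → c = 110110001, weight = 5.
  m = 0011 → c = 010110100, weight = 4.
  m = 1011 → c = 100100000, weight = 2.
  m = 0111 → c = 101010100, weight = 4.
  m = 1111 → c = 011000000, weight = 2.
Tally weights:
  weight 0: 1 codewords.
  weight 2: 2 codewords.
  weight 3: 4 codewords.
  weight 4: 5 codewords.
  weight 5: 4 codewords.
Minimum distance d = smallest w > 0 with A_w > 0 = 2.
Sanity: Σ A_w = 16 = 2^4 = 16 ✓.


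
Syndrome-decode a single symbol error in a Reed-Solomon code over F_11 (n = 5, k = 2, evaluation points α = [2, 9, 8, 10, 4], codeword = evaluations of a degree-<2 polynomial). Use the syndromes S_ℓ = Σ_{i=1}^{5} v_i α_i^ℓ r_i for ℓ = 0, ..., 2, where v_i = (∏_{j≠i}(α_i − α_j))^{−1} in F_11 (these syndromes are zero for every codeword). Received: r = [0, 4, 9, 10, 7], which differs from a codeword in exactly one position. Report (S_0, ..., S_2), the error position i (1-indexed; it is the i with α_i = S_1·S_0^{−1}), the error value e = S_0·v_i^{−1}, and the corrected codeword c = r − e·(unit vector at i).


S = (5, 10, 9), error at position 1, error magnitude e = 5, c = [6, 4, 9, 10, 7].

Step 1: column multipliers v_i = (∏_{j≠i}(α_i − α_j))^{−1} mod 11.
  i = 1 (α = 2): (2−9)(2−8)(2−10)(2−4) = (−7)·(−6)·(−8)·(−2) = 672 ≡ 1, so v_1 = 1^{−1} = 1 (mod 11).
  i = 2 (α = 9): (9−2)(9−8)(9−10)(9−4) = 7·1·(−1)·5 = −35 ≡ 9, so v_2 = 9^{−1} = 5 (mod 11).
  i = 3 (α = 8): (8−2)(8−9)(8−10)(8−4) = 6·(−1)·(−2)·4 = 48 ≡ 4, so v_3 = 4^{−1} = 3 (mod 11).
  i = 4 (α = 10): (10−2)(10−9)(10−8)(10−4) = 8·1·2·6 = 96 ≡ 8, so v_4 = 8^{−1} = 7 (mod 11).
  i = 5 (α = 4): (4−2)(4−9)(4−8)(4−10) = 2·(−5)·(−4)·(−6) = −240 ≡ 2, so v_5 = 2^{−1} = 6 (mod 11).
  v = [1, 5, 3, 7, 6].
Step 2: syndromes of r = [0, 4, 9, 10, 7] (all sums mod 11).
  S_0 = Σ v_i r_i = 1·0 + 5·4 + 3·9 + 7·10 + 6·7 = 159 ≡ 5.
  S_1 = Σ v_i α_i r_i = 1·2·0 + 5·9·4 + 3·8·9 + 7·10·10 + 6·4·7 = 1264 ≡ 10.
  α_i^2 mod 11 = [4, 4, 9, 1, 5].
  S_2 = Σ v_i α_i^2 r_i = 1·4·0 + 5·4·4 + 3·9·9 + 7·1·10 + 6·5·7 = 603 ≡ 9.
  S = (5, 10, 9) ≠ 0, so r is not a codeword (an error is present).
Step 3: locate the error. For a single error e at position i, S_ℓ = v_i·e·α_i^ℓ, so α_err = S_1/S_0.
  S_0^{−1} = 5^{−1} = 9 (mod 11), so α_err = 10·9 = 90 ≡ 2 = α_1. Error position i = 1.
  Consistency check: S_2/S_1 = 9·10 = 90 ≡ 2 = α_err ✓ (single-error assumption holds).
Step 4: error magnitude e = S_0/v_1 = S_0·∏_{j≠1}(α_1 − α_j) = 5·1 = 5 ≡ 5 (mod 11).
Step 5: correct position 1: c_1 = r_1 − e = 0 − 5 ≡ 6 (mod 11). Hence c = [6, 4, 9, 10, 7].
  Check: interpolating c through the α_i gives m(x) = 5 + 6·x (degree < 2) with m(α_i) = c_i for every i, so c is indeed a codeword.


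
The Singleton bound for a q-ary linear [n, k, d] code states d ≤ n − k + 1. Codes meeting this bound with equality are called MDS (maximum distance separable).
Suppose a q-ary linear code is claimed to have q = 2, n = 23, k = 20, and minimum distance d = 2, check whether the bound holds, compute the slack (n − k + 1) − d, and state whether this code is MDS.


Singleton RHS = n − k + 1 = 4, slack = 2, bound satisfied, not MDS.

Singleton bound: d ≤ n − k + 1.
Here n = 23, k = 20, so n − k + 1 = 4.
Given d = 2, check d ≤ 4: YES.
Slack = (n − k + 1) − d = 2.
The code is NOT MDS (slack = 2 > 0).
Description: the claimed parameters are [23, 20, 2]_2; such a code would be non-MDS.


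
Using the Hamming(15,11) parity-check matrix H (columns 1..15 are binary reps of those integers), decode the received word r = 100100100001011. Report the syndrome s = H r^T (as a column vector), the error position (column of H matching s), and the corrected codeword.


s = (1, 1, 1, 1)^T, error position = 15, corrected codeword c = 100100100001010

Compute s = H r^T mod 2 one row at a time:
  s_1 = 0 + 0 + 0 + 0 + 1 + 0 + 1 + 1 = 3 ≡ 1 (mod 2).
  s_2 = 1 + 0 + 0 + 1 + 1 + 0 + 1 + 1 = 5 ≡ 1 (mod 2).
  s_3 = 0 + 0 + 0 + 1 + 0 + 0 + 1 + 1 = 3 ≡ 1 (mod 2).
  s_4 = 1 + 0 + 0 + 1 + 0 + 0 + 0 + 1 = 3 ≡ 1 (mod 2).
s = (1, 1, 1, 1)^T — this equals column 15 of H (binary 1111), so error is at position 15.
Correct: flip bit 15 of r = 100100100001011 to get c = 100100100001010.


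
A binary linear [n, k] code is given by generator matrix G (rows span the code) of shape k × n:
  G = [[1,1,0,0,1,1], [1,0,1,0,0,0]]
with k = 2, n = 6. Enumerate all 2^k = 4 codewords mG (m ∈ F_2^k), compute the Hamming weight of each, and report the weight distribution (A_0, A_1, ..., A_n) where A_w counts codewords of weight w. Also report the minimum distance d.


Weight distribution: A_0 = 1, A_2 = 1, A_4 = 2. Minimum distance d = 2.

Enumerate all 2^2 = 4 messages m ∈ F_2^2.
For each, compute codeword c = mG in F_2^6, then tally its weight.
  m = 00 → c = 000000, weight = 0.
  m = 10 → c = 110011, weight = 4.
  m = 01 → c = 101000, weight = 2.
  m = 11 → c = 011011, weight = 4.
Tally weights:
  weight 0: 1 codewords.
  weight 2: 1 codewords.
  weight 4: 2 codewords.
Minimum distance d = smallest w > 0 with A_w > 0 = 2.
Sanity: Σ A_w = 4 = 2^2 = 4 ✓.


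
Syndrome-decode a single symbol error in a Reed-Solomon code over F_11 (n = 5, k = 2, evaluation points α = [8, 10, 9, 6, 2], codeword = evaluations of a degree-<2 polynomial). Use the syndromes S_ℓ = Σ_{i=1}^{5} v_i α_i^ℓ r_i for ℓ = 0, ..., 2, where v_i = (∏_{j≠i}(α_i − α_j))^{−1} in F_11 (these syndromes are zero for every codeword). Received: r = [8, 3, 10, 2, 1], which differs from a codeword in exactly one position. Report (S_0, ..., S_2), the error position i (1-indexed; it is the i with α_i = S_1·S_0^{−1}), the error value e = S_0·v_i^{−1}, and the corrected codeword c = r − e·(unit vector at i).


S = (10, 2, 7), error at position 3, error magnitude e = 10, c = [8, 3, 0, 2, 1].

Step 1: column multipliers v_i = (∏_{j≠i}(α_i − α_j))^{−1} mod 11.
  i = 1 (α = 8): (8−10)(8−9)(8−6)(8−2) = (−2)·(−1)·2·6 = 24 ≡ 2, so v_1 = 2^{−1} = 6 (mod 11).
  i = 2 (α = 10): (10−8)(10−9)(10−6)(10−2) = 2·1·4·8 = 64 ≡ 9, so v_2 = 9^{−1} = 5 (mod 11).
  i = 3 (α = 9): (9−8)(9−10)(9−6)(9−2) = 1·(−1)·3·7 = −21 ≡ 1, so v_3 = 1^{−1} = 1 (mod 11).
  i = 4 (α = 6): (6−8)(6−10)(6−9)(6−2) = (−2)·(−4)·(−3)·4 = −96 ≡ 3, so v_4 = 3^{−1} = 4 (mod 11).
  i = 5 (α = 2): (2−8)(2−10)(2−9)(2−6) = (−6)·(−8)·(−7)·(−4) = 1344 ≡ 2, so v_5 = 2^{−1} = 6 (mod 11).
  v = [6, 5, 1, 4, 6].
Step 2: syndromes of r = [8, 3, 10, 2, 1] (all sums mod 11).
  S_0 = Σ v_i r_i = 6·8 + 5·3 + 1·10 + 4·2 + 6·1 = 87 ≡ 10.
  S_1 = Σ v_i α_i r_i = 6·8·8 + 5·10·3 + 1·9·10 + 4·6·2 + 6·2·1 = 684 ≡ 2.
  α_i^2 mod 11 = [9, 1, 4, 3, 4].
  S_2 = Σ v_i α_i^2 r_i = 6·9·8 + 5·1·3 + 1·4·10 + 4·3·2 + 6·4·1 = 535 ≡ 7.
  S = (10, 2, 7) ≠ 0, so r is not a codeword (an error is present).
Step 3: locate the error. For a single error e at position i, S_ℓ = v_i·e·α_i^ℓ, so α_err = S_1/S_0.
  S_0^{−1} = 10^{−1} = 10 (mod 11), so α_err = 2·10 = 20 ≡ 9 = α_3. Error position i = 3.
  Consistency check: S_2/S_1 = 7·6 = 42 ≡ 9 = α_err ✓ (single-error assumption holds).
Step 4: error magnitude e = S_0/v_3 = S_0·∏_{j≠3}(α_3 − α_j) = 10·1 = 10 ≡ 10 (mod 11).
Step 5: correct position 3: c_3 = r_3 − e = 10 − 10 ≡ 0 (mod 11). Hence c = [8, 3, 0, 2, 1].
  Check: interpolating c through the α_i gives m(x) = 6 + 3·x (degree < 2) with m(α_i) = c_i for every i, so c is indeed a codeword.


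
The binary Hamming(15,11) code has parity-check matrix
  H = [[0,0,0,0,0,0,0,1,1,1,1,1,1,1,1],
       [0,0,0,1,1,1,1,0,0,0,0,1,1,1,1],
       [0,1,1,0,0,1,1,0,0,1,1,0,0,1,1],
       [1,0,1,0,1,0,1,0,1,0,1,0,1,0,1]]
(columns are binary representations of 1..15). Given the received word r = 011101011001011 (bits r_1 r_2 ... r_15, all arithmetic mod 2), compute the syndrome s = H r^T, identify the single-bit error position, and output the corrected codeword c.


s = (1, 1, 1, 1)^T, error position = 15, corrected codeword c = 011101011001010

Compute s = H r^T mod 2 one row at a time:
  s_1 = 1 + 1 + 0 + 0 + 1 + 0 + 1 + 1 = 5 ≡ 1 (mod 2).
  s_2 = 1 + 0 + 1 + 0 + 1 + 0 + 1 + 1 = 5 ≡ 1 (mod 2).
  s_3 = 1 + 1 + 1 + 0 + 0 + 0 + 1 + 1 = 5 ≡ 1 (mod 2).
  s_4 = 0 + 1 + 0 + 0 + 1 + 0 + 0 + 1 = 3 ≡ 1 (mod 2).
s = (1, 1, 1, 1)^T — this equals column 15 of H (binary 1111), so error is at position 15.
Correct: flip bit 15 of r = 011101011001011 to get c = 011101011001010.


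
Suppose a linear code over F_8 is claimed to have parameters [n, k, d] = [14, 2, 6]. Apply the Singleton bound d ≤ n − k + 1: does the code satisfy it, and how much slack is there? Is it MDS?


Singleton RHS = n − k + 1 = 13, slack = 7, bound satisfied, not MDS.

Singleton bound: d ≤ n − k + 1.
Here n = 14, k = 2, so n − k + 1 = 13.
Given d = 6, check d ≤ 13: YES.
Slack = (n − k + 1) − d = 7.
The code is NOT MDS (slack = 7 > 0).
Description: the claimed parameters are [14, 2, 6]_8; such a code would be non-MDS.


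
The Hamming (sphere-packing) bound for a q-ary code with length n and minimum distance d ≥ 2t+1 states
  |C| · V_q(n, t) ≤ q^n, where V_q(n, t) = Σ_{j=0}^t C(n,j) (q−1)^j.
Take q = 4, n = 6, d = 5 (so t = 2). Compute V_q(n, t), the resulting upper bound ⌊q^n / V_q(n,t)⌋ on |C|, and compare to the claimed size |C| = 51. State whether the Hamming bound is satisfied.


V_q(n, t) = 154, q^n = 4096, Hamming bound = 26, |C| = 51 > bound (violated).

Step 1: Compute V_q(n, t) = Σ_{j=0}^2 C(n, j) (q−1)^j.
  j = 0: C(6,0)·(3)^0 = 1·1 = 1.
  j = 1: C(6,1)·(3)^1 = 6·3 = 18.
  j = 2: C(6,2)·(3)^2 = 15·9 = 135.
  V_q(n, t) = 1 + 18 + 135 = 154.
Step 2: q^n = 4^6 = 4096.
Step 3: Hamming bound ⌊q^n / V_q(n,t)⌋ = ⌊4096/154⌋ = 26.
Step 4: Compare |C| = 51 to 26: violated.
The claimed |C| lies above the Hamming bound, so no 4-ary code of length 6 with d ≥ 5 can have 51 codewords.


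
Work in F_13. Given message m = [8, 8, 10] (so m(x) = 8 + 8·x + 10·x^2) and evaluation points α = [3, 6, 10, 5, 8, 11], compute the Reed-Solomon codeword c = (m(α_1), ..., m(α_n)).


c = [5, 0, 9, 12, 10, 6]

Message polynomial: m(x) = 8 + 8·x + 10·x^2 (mod 13).
For each evaluation point α_i, compute m(α_i) mod 13:
  α_1 = 3: Horner steps 10 → 12 → 5, so m(3) = 5.
  α_2 = 6: Horner steps 10 → 3 → 0, so m(6) = 0.
  α_3 = 10: Horner steps 10 → 4 → 9, so m(10) = 9.
  α_4 = 5: Horner steps 10 → 6 → 12, so m(5) = 12.
  α_5 = 8: Horner steps 10 → 10 → 10, so m(8) = 10.
  α_6 = 11: Horner steps 10 → 1 → 6, so m(11) = 6.
Codeword c = [5, 0, 9, 12, 10, 6] ∈ F_13^6.


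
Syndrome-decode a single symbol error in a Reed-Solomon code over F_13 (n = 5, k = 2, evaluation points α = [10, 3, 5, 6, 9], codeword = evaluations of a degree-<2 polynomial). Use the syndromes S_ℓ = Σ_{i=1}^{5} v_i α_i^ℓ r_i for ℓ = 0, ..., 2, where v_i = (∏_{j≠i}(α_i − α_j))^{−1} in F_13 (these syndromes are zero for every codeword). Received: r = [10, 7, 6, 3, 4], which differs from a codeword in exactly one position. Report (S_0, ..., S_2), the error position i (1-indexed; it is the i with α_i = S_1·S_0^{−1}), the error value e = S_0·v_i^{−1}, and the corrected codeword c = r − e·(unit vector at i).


S = (3, 5, 4), error at position 4, error magnitude e = 4, c = [10, 7, 6, 12, 4].

Step 1: column multipliers v_i = (∏_{j≠i}(α_i − α_j))^{−1} mod 13.
  i = 1 (α = 10): (10−3)(10−5)(10−6)(10−9) = 7·5·4·1 = 140 ≡ 10, so v_1 = 10^{−1} = 4 (mod 13).
  i = 2 (α = 3): (3−10)(3−5)(3−6)(3−9) = (−7)·(−2)·(−3)·(−6) = 252 ≡ 5, so v_2 = 5^{−1} = 8 (mod 13).
  i = 3 (α = 5): (5−10)(5−3)(5−6)(5−9) = (−5)·2·(−1)·(−4) = −40 ≡ 12, so v_3 = 12^{−1} = 12 (mod 13).
  i = 4 (α = 6): (6−10)(6−3)(6−5)(6−9) = (−4)·3·1·(−3) = 36 ≡ 10, so v_4 = 10^{−1} = 4 (mod 13).
  i = 5 (α = 9): (9−10)(9−3)(9−5)(9−6) = (−1)·6·4·3 = −72 ≡ 6, so v_5 = 6^{−1} = 11 (mod 13).
  v = [4, 8, 12, 4, 11].
Step 2: syndromes of r = [10, 7, 6, 3, 4] (all sums mod 13).
  S_0 = Σ v_i r_i = 4·10 + 8·7 + 12·6 + 4·3 + 11·4 = 224 ≡ 3.
  S_1 = Σ v_i α_i r_i = 4·10·10 + 8·3·7 + 12·5·6 + 4·6·3 + 11·9·4 = 1396 ≡ 5.
  α_i^2 mod 13 = [9, 9, 12, 10, 3].
  S_2 = Σ v_i α_i^2 r_i = 4·9·10 + 8·9·7 + 12·12·6 + 4·10·3 + 11·3·4 = 1980 ≡ 4.
  S = (3, 5, 4) ≠ 0, so r is not a codeword (an error is present).
Step 3: locate the error. For a single error e at position i, S_ℓ = v_i·e·α_i^ℓ, so α_err = S_1/S_0.
  S_0^{−1} = 3^{−1} = 9 (mod 13), so α_err = 5·9 = 45 ≡ 6 = α_4. Error position i = 4.
  Consistency check: S_2/S_1 = 4·8 = 32 ≡ 6 = α_err ✓ (single-error assumption holds).
Step 4: error magnitude e = S_0/v_4 = S_0·∏_{j≠4}(α_4 − α_j) = 3·10 = 30 ≡ 4 (mod 13).
Step 5: correct position 4: c_4 = r_4 − e = 3 − 4 ≡ 12 (mod 13). Hence c = [10, 7, 6, 12, 4].
  Check: interpolating c through the α_i gives m(x) = 2 + 6·x (degree < 2) with m(α_i) = c_i for every i, so c is indeed a codeword.
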